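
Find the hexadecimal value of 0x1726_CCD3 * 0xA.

Multiply each base-16 digit by 10, carrying:
  3×10 = 30 → write E carry 1
  D×10+1 = 131 → write 3 carry 8
  C×10+8 = 128 → write 0 carry 8
  C×10+8 = 128 → write 0 carry 8
  6×10+8 = 68 → write 4 carry 4
  2×10+4 = 24 → write 8 carry 1
  7×10+1 = 71 → write 7 carry 4
  1×10+4 = 14 → write E

0xE784003E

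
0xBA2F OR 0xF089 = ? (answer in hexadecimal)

OR each hex digit independently (no carries):
  B|F=F, A|0=A, 2|8=A, F|9=F

0xFAAF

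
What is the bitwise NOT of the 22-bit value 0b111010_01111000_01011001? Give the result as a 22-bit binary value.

Invert each bit: 1110100111100001011001 → 0001011000011110100110.

0b0001011000011110100110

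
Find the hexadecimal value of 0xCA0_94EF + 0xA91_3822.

0x1731CD11

Add column by column in base 16, right to left:
  F+2 = 1 carry 1
  E+2+1 = 1 carry 1
  4+8+1 = D
  9+3 = C
  0+1 = 1
  A+9 = 3 carry 1
  C+A+1 = 7 carry 1
  final carry 1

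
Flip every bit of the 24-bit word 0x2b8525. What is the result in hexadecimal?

Each hex digit d becomes f−d:
  2→d, b→4, 8→7, 5→a, 2→d, 5→a

0xd47ada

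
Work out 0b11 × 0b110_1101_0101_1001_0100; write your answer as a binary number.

Multiply each base-2 digit by 3, carrying:
  0×3 = 0 → write 0
  0×3 = 0 → write 0
  1×3 = 3 → write 1 carry 1
  0×3+1 = 1 → write 1
  1×3 = 3 → write 1 carry 1
  0×3+1 = 1 → write 1
  0×3 = 0 → write 0
  1×3 = 3 → write 1 carry 1
  1×3+1 = 4 → write 0 carry 2
  0×3+2 = 2 → write 0 carry 1
  1×3+1 = 4 → write 0 carry 2
  0×3+2 = 2 → write 0 carry 1
  1×3+1 = 4 → write 0 carry 2
  0×3+2 = 2 → write 0 carry 1
  1×3+1 = 4 → write 0 carry 2
  1×3+2 = 5 → write 1 carry 2
  0×3+2 = 2 → write 0 carry 1
  1×3+1 = 4 → write 0 carry 2
  1×3+2 = 5 → write 1 carry 2
  remaining carry: 10

0b101001000000010111100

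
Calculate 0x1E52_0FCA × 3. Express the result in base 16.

Multiply each base-16 digit by 3, carrying:
  A×3 = 30 → write E carry 1
  C×3+1 = 37 → write 5 carry 2
  F×3+2 = 47 → write F carry 2
  0×3+2 = 2 → write 2
  2×3 = 6 → write 6
  5×3 = 15 → write F
  E×3 = 42 → write A carry 2
  1×3+2 = 5 → write 5

0x5AF62F5E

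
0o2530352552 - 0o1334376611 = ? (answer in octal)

Subtract column by column in base 8:
  2-1 → 1
  5-1 → 4
  5-6 → 7 (borrow)
  2-6-1 → 3 (borrow)
  5-7-1 → 5 (borrow)
  3-3-1 → 7 (borrow)
  0-4-1 → 3 (borrow)
  3-3-1 → 7 (borrow)
  5-3-1 → 1
  2-1 → 1

0o1173753741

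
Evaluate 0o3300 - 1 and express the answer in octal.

0o3277

The trailing 2 digits are 0, so subtracting 1 borrows through: they become 7 and the next digit up decrements.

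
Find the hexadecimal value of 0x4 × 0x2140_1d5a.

Multiply each base-16 digit by 4, carrying:
  a×4 = 40 → write 8 carry 2
  5×4+2 = 22 → write 6 carry 1
  d×4+1 = 53 → write 5 carry 3
  1×4+3 = 7 → write 7
  0×4 = 0 → write 0
  4×4 = 16 → write 0 carry 1
  1×4+1 = 5 → write 5
  2×4 = 8 → write 8

0x85007568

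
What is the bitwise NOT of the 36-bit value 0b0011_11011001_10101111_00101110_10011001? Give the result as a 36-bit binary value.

0b110000100110010100001101000101100110

Invert each bit: 001111011001101011110010111010011001 → 110000100110010100001101000101100110.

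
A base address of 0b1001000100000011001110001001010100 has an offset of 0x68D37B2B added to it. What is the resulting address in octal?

0o125470056577

0b1001000100000011001110001001010100 = 0o110403161124 in octal.
0x68D37B2B = 0o15064675453 in octal.
Add column by column in base 8, right to left:
  4+3 = 7
  2+5 = 7
  1+4 = 5
  1+5 = 6
  6+7 = 5 carry 1
  1+6+1 = 0 carry 1
  3+4+1 = 0 carry 1
  0+6+1 = 7
  4+0 = 4
  0+5 = 5
  1+1 = 2
  1+0 = 1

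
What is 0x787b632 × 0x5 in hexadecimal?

0x25a68efa

Multiply each base-16 digit by 5, carrying:
  2×5 = 10 → write a
  3×5 = 15 → write f
  6×5 = 30 → write e carry 1
  b×5+1 = 56 → write 8 carry 3
  7×5+3 = 38 → write 6 carry 2
  8×5+2 = 42 → write a carry 2
  7×5+2 = 37 → write 5 carry 2
  remaining carry: 2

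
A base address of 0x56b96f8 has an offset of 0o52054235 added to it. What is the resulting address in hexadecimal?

0x613ef95

0o52054235 = 0xa8589d in hexadecimal.
Add column by column in base 16, right to left:
  8+d = 5 carry 1
  f+9+1 = 9 carry 1
  6+8+1 = f
  9+5 = e
  b+8 = 3 carry 1
  6+a+1 = 1 carry 1
  5+0+1 = 6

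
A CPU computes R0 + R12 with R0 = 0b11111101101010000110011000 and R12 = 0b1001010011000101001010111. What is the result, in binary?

Add column by column in base 2, right to left:
  0+1 = 1
  0+1 = 1
  0+1 = 1
  1+0 = 1
  1+1 = 0 carry 1
  0+0+1 = 1
  0+1 = 1
  1+0 = 1
  1+0 = 1
  0+1 = 1
  0+0 = 0
  0+1 = 1
  0+0 = 0
  1+0 = 1
  0+0 = 0
  1+1 = 0 carry 1
  0+1+1 = 0 carry 1
  1+0+1 = 0 carry 1
  1+0+1 = 0 carry 1
  0+1+1 = 0 carry 1
  1+0+1 = 0 carry 1
  1+1+1 = 1 carry 1
  1+0+1 = 0 carry 1
  1+0+1 = 0 carry 1
  1+1+1 = 1 carry 1
  1+0+1 = 0 carry 1
  final carry 1

0b101001000000010101111101111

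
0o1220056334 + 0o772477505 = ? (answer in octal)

0o2212556041

Add column by column in base 8, right to left:
  4+5 = 1 carry 1
  3+0+1 = 4
  3+5 = 0 carry 1
  6+7+1 = 6 carry 1
  5+7+1 = 5 carry 1
  0+4+1 = 5
  0+2 = 2
  2+7 = 1 carry 1
  2+7+1 = 2 carry 1
  1+0+1 = 2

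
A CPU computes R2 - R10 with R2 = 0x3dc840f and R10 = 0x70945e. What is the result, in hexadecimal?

0x36befb1

Subtract column by column in base 16:
  f-e → 1
  0-5 → b (borrow)
  4-4-1 → f (borrow)
  8-9-1 → e (borrow)
  c-0-1 → b
  d-7 → 6
  3-0 → 3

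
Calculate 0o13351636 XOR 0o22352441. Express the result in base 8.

0o31003277

XOR each oct digit independently (no carries):
  1^2=3, 3^2=1, 3^3=0, 5^5=0, 1^2=3, 6^4=2, 3^4=7, 6^1=7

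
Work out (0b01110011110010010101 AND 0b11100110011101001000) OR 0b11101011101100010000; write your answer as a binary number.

0b11101011111100010000

0b01110011110010010101 AND 0b11100110011101001000 = 0b01100010010000000000.
Then OR with 0b11101011101100010000.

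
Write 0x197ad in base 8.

Expand each hex digit to 4 bits: 1=0001 9=1001 7=0111 a=1010 d=1101.
Group the bits in threes: 011 001 011 110 101 101 → 313655.

0o313655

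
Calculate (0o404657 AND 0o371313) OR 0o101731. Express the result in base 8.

0o101733

0o404657 AND 0o371313 = 0o000213.
Then OR with 0o101731.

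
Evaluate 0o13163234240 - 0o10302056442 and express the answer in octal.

Subtract column by column in base 8:
  0-2 → 6 (borrow)
  4-4-1 → 7 (borrow)
  2-4-1 → 5 (borrow)
  4-6-1 → 5 (borrow)
  3-5-1 → 5 (borrow)
  2-0-1 → 1
  3-2 → 1
  6-0 → 6
  1-3 → 6 (borrow)
  3-0-1 → 2
  1-1 → 0

0o2661155576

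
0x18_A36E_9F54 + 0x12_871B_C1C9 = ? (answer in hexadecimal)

Add column by column in base 16, right to left:
  4+9 = D
  5+C = 1 carry 1
  F+1+1 = 1 carry 1
  9+C+1 = 6 carry 1
  E+B+1 = A carry 1
  6+1+1 = 8
  3+7 = A
  A+8 = 2 carry 1
  8+2+1 = B
  1+1 = 2

0x2B2A8A611D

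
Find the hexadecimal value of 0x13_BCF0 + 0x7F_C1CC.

Add column by column in base 16, right to left:
  0+C = C
  F+C = B carry 1
  C+1+1 = E
  B+C = 7 carry 1
  3+F+1 = 3 carry 1
  1+7+1 = 9

0x937EBC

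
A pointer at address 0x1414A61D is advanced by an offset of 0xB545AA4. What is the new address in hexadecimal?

Add column by column in base 16, right to left:
  D+4 = 1 carry 1
  1+A+1 = C
  6+A = 0 carry 1
  A+5+1 = 0 carry 1
  4+4+1 = 9
  1+5 = 6
  4+B = F
  1+0 = 1

0x1F6900C1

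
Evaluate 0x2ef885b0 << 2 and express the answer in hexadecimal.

2 bits is not a whole number of base-16 digits; in binary: 101110111110001000010110110000 << 2 = 10111011111000100001011011000000.

0xbbe216c0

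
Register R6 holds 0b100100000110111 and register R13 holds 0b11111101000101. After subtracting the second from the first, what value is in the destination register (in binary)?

0b100011110010

Subtract column by column in base 2:
  1-1 → 0
  1-0 → 1
  1-1 → 0
  0-0 → 0
  1-0 → 1
  1-0 → 1
  0-1 → 1 (borrow)
  0-0-1 → 1 (borrow)
  0-1-1 → 0 (borrow)
  0-1-1 → 0 (borrow)
  0-1-1 → 0 (borrow)
  1-1-1 → 1 (borrow)
  0-1-1 → 0 (borrow)
  0-1-1 → 0 (borrow)
  1-0-1 → 0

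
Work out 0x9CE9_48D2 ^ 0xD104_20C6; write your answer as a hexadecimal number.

0x4DED6814

XOR each hex digit independently (no carries):
  9^D=4, C^1=D, E^0=E, 9^4=D, 4^2=6, 8^0=8, D^C=1, 2^6=4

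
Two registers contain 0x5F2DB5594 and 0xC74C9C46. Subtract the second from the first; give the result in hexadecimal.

0x52B8EB94E

Subtract column by column in base 16:
  4-6 → E (borrow)
  9-4-1 → 4
  5-C → 9 (borrow)
  5-9-1 → B (borrow)
  B-C-1 → E (borrow)
  D-4-1 → 8
  2-7 → B (borrow)
  F-C-1 → 2
  5-0 → 5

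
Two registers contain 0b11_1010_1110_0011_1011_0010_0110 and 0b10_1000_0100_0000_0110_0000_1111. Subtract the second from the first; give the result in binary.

Subtract column by column in base 2:
  0-1 → 1 (borrow)
  1-1-1 → 1 (borrow)
  1-1-1 → 1 (borrow)
  0-1-1 → 0 (borrow)
  0-0-1 → 1 (borrow)
  1-0-1 → 0
  0-0 → 0
  0-0 → 0
  1-0 → 1
  1-1 → 0
  0-1 → 1 (borrow)
  1-0-1 → 0
  1-0 → 1
  1-0 → 1
  0-0 → 0
  0-0 → 0
  0-0 → 0
  1-0 → 1
  1-1 → 0
  1-0 → 1
  0-0 → 0
  1-0 → 1
  0-0 → 0
  1-1 → 0
  1-0 → 1
  1-1 → 0

0b1001010100011010100010111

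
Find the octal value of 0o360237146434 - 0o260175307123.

0o100041637311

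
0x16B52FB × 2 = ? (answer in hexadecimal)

0x2D6A5F6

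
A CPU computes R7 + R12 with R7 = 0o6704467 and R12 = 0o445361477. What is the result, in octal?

0o454266166

Add column by column in base 8, right to left:
  7+7 = 6 carry 1
  6+7+1 = 6 carry 1
  4+4+1 = 1 carry 1
  4+1+1 = 6
  0+6 = 6
  7+3 = 2 carry 1
  6+5+1 = 4 carry 1
  0+4+1 = 5
  0+4 = 4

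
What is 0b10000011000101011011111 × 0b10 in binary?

Multiply each base-2 digit by 2, carrying:
  1×2 = 2 → write 0 carry 1
  1×2+1 = 3 → write 1 carry 1
  1×2+1 = 3 → write 1 carry 1
  1×2+1 = 3 → write 1 carry 1
  1×2+1 = 3 → write 1 carry 1
  0×2+1 = 1 → write 1
  1×2 = 2 → write 0 carry 1
  1×2+1 = 3 → write 1 carry 1
  0×2+1 = 1 → write 1
  1×2 = 2 → write 0 carry 1
  0×2+1 = 1 → write 1
  1×2 = 2 → write 0 carry 1
  0×2+1 = 1 → write 1
  0×2 = 0 → write 0
  0×2 = 0 → write 0
  1×2 = 2 → write 0 carry 1
  1×2+1 = 3 → write 1 carry 1
  0×2+1 = 1 → write 1
  0×2 = 0 → write 0
  0×2 = 0 → write 0
  0×2 = 0 → write 0
  0×2 = 0 → write 0
  1×2 = 2 → write 0 carry 1
  remaining carry: 1

0b100000110001010110111110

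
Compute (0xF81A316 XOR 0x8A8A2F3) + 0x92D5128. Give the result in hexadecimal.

First 0xF81A316 XOR 0x8A8A2F3 = 0x72901E5.
Add column by column in base 16, right to left:
  5+8 = D
  E+2 = 0 carry 1
  1+1+1 = 3
  0+5 = 5
  9+D = 6 carry 1
  2+2+1 = 5
  7+9 = 0 carry 1
  final carry 1

0x1056530D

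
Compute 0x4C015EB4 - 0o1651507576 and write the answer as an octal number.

0x4C015EB4 = 0o11400257264 in octal.
Subtract column by column in base 8:
  4-6 → 6 (borrow)
  6-7-1 → 6 (borrow)
  2-5-1 → 4 (borrow)
  7-7-1 → 7 (borrow)
  5-0-1 → 4
  2-5 → 5 (borrow)
  0-1-1 → 6 (borrow)
  0-5-1 → 2 (borrow)
  4-6-1 → 5 (borrow)
  1-1-1 → 7 (borrow)
  1-0-1 → 0

0o7526547466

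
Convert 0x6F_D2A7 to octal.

Expand each hex digit to 4 bits: 6=0110 F=1111 D=1101 2=0010 A=1010 7=0111.
Group the bits in threes: 011 011 111 101 001 010 100 111 → 33751247.

0o33751247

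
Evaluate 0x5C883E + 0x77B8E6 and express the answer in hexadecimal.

Add column by column in base 16, right to left:
  E+6 = 4 carry 1
  3+E+1 = 2 carry 1
  8+8+1 = 1 carry 1
  8+B+1 = 4 carry 1
  C+7+1 = 4 carry 1
  5+7+1 = D

0xD44124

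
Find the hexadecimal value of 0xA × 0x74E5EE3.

0x490FB4DE

Multiply each base-16 digit by 10, carrying:
  3×10 = 30 → write E carry 1
  E×10+1 = 141 → write D carry 8
  E×10+8 = 148 → write 4 carry 9
  5×10+9 = 59 → write B carry 3
  E×10+3 = 143 → write F carry 8
  4×10+8 = 48 → write 0 carry 3
  7×10+3 = 73 → write 9 carry 4
  remaining carry: 4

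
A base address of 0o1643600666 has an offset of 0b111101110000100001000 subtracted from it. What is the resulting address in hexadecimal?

0o1643600666 = 0xE8F01B6 in hexadecimal.
0b111101110000100001000 = 0x1EE108 in hexadecimal.
Subtract column by column in base 16:
  6-8 → E (borrow)
  B-0-1 → A
  1-1 → 0
  0-E → 2 (borrow)
  F-E-1 → 0
  8-1 → 7
  E-0 → E

0xE7020AE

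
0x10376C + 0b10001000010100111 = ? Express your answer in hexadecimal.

0x114813

0b10001000010100111 = 0x110A7 in hexadecimal.
Add column by column in base 16, right to left:
  C+7 = 3 carry 1
  6+A+1 = 1 carry 1
  7+0+1 = 8
  3+1 = 4
  0+1 = 1
  1+0 = 1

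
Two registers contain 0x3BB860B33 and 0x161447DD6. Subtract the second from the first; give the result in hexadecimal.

Subtract column by column in base 16:
  3-6 → D (borrow)
  3-D-1 → 5 (borrow)
  B-D-1 → D (borrow)
  0-7-1 → 8 (borrow)
  6-4-1 → 1
  8-4 → 4
  B-1 → A
  B-6 → 5
  3-1 → 2

0x25A418D5D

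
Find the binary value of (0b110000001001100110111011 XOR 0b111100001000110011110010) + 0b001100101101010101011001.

0b11000101110101010100010

First 0b110000001001100110111011 XOR 0b111100001000110011110010 = 0b001100000001010101001001.
Add column by column in base 2, right to left:
  1+1 = 0 carry 1
  0+0+1 = 1
  0+0 = 0
  1+1 = 0 carry 1
  0+1+1 = 0 carry 1
  0+0+1 = 1
  1+1 = 0 carry 1
  0+0+1 = 1
  1+1 = 0 carry 1
  0+0+1 = 1
  1+1 = 0 carry 1
  0+0+1 = 1
  1+1 = 0 carry 1
  0+0+1 = 1
  0+1 = 1
  0+1 = 1
  0+0 = 0
  0+1 = 1
  0+0 = 0
  0+0 = 0
  1+1 = 0 carry 1
  1+1+1 = 1 carry 1
  final carry 1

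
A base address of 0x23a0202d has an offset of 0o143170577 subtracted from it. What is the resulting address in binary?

0x23a0202d = 0b100011101000000010000000101101 in binary.
0o143170577 = 0b1100011001111000101111111 in binary.
Subtract column by column in base 2:
  1-1 → 0
  0-1 → 1 (borrow)
  1-1-1 → 1 (borrow)
  1-1-1 → 1 (borrow)
  0-1-1 → 0 (borrow)
  1-1-1 → 1 (borrow)
  0-1-1 → 0 (borrow)
  0-0-1 → 1 (borrow)
  0-1-1 → 0 (borrow)
  0-0-1 → 1 (borrow)
  0-0-1 → 1 (borrow)
  0-0-1 → 1 (borrow)
  0-1-1 → 0 (borrow)
  1-1-1 → 1 (borrow)
  0-1-1 → 0 (borrow)
  0-1-1 → 0 (borrow)
  0-0-1 → 1 (borrow)
  0-0-1 → 1 (borrow)
  0-1-1 → 0 (borrow)
  0-1-1 → 0 (borrow)
  0-0-1 → 1 (borrow)
  1-0-1 → 0
  0-0 → 0
  1-1 → 0
  1-1 → 0
  1-0 → 1
  0-0 → 0
  0-0 → 0
  0-0 → 0
  1-0 → 1

0b100010000100110010111010101110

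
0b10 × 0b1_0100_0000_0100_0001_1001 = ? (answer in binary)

Multiply each base-2 digit by 2, carrying:
  1×2 = 2 → write 0 carry 1
  0×2+1 = 1 → write 1
  0×2 = 0 → write 0
  1×2 = 2 → write 0 carry 1
  1×2+1 = 3 → write 1 carry 1
  0×2+1 = 1 → write 1
  0×2 = 0 → write 0
  0×2 = 0 → write 0
  0×2 = 0 → write 0
  0×2 = 0 → write 0
  1×2 = 2 → write 0 carry 1
  0×2+1 = 1 → write 1
  0×2 = 0 → write 0
  0×2 = 0 → write 0
  0×2 = 0 → write 0
  0×2 = 0 → write 0
  0×2 = 0 → write 0
  0×2 = 0 → write 0
  1×2 = 2 → write 0 carry 1
  0×2+1 = 1 → write 1
  1×2 = 2 → write 0 carry 1
  remaining carry: 1

0b1010000000100000110010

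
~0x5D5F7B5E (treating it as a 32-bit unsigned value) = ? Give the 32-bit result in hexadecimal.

0xA2A084A1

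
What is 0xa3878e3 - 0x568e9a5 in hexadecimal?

0x4cf8f3e

Subtract column by column in base 16:
  3-5 → e (borrow)
  e-a-1 → 3
  8-9 → f (borrow)
  7-e-1 → 8 (borrow)
  8-8-1 → f (borrow)
  3-6-1 → c (borrow)
  a-5-1 → 4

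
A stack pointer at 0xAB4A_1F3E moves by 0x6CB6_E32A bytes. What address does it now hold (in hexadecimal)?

0x118010268

Add column by column in base 16, right to left:
  E+A = 8 carry 1
  3+2+1 = 6
  F+3 = 2 carry 1
  1+E+1 = 0 carry 1
  A+6+1 = 1 carry 1
  4+B+1 = 0 carry 1
  B+C+1 = 8 carry 1
  A+6+1 = 1 carry 1
  final carry 1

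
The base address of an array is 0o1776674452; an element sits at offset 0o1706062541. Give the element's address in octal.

0o3704757213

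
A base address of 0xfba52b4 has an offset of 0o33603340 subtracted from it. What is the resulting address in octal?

0o1722645724

0xfba52b4 = 0o1756451264 in octal.
Subtract column by column in base 8:
  4-0 → 4
  6-4 → 2
  2-3 → 7 (borrow)
  1-3-1 → 5 (borrow)
  5-0-1 → 4
  4-6 → 6 (borrow)
  6-3-1 → 2
  5-3 → 2
  7-0 → 7
  1-0 → 1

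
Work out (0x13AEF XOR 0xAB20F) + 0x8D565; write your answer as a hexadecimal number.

0x145E45

First 0x13AEF XOR 0xAB20F = 0xB88E0.
Add column by column in base 16, right to left:
  0+5 = 5
  E+6 = 4 carry 1
  8+5+1 = E
  8+D = 5 carry 1
  B+8+1 = 4 carry 1
  final carry 1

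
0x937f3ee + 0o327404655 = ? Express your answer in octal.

0x937f3ee = 0o1115771756 in octal.
Add column by column in base 8, right to left:
  6+5 = 3 carry 1
  5+5+1 = 3 carry 1
  7+6+1 = 6 carry 1
  1+4+1 = 6
  7+0 = 7
  7+4 = 3 carry 1
  5+7+1 = 5 carry 1
  1+2+1 = 4
  1+3 = 4
  1+0 = 1

0o1445376633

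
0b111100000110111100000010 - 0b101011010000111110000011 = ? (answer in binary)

Subtract column by column in base 2:
  0-1 → 1 (borrow)
  1-1-1 → 1 (borrow)
  0-0-1 → 1 (borrow)
  0-0-1 → 1 (borrow)
  0-0-1 → 1 (borrow)
  0-0-1 → 1 (borrow)
  0-0-1 → 1 (borrow)
  0-1-1 → 0 (borrow)
  1-1-1 → 1 (borrow)
  1-1-1 → 1 (borrow)
  1-1-1 → 1 (borrow)
  1-1-1 → 1 (borrow)
  0-0-1 → 1 (borrow)
  1-0-1 → 0
  1-0 → 1
  0-0 → 0
  0-1 → 1 (borrow)
  0-0-1 → 1 (borrow)
  0-1-1 → 0 (borrow)
  0-1-1 → 0 (borrow)
  1-0-1 → 0
  1-1 → 0
  1-0 → 1
  1-1 → 0

0b10000110101111101111111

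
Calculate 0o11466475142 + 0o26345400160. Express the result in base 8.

0o40034075322

Add column by column in base 8, right to left:
  2+0 = 2
  4+6 = 2 carry 1
  1+1+1 = 3
  5+0 = 5
  7+0 = 7
  4+4 = 0 carry 1
  6+5+1 = 4 carry 1
  6+4+1 = 3 carry 1
  4+3+1 = 0 carry 1
  1+6+1 = 0 carry 1
  1+2+1 = 4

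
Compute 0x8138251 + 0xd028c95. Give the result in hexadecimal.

Add column by column in base 16, right to left:
  1+5 = 6
  5+9 = e
  2+c = e
  8+8 = 0 carry 1
  3+2+1 = 6
  1+0 = 1
  8+d = 5 carry 1
  final carry 1

0x15160ee6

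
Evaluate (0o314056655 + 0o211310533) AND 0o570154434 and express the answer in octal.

Add column by column in base 8, right to left:
  5+3 = 0 carry 1
  5+3+1 = 1 carry 1
  6+5+1 = 4 carry 1
  6+0+1 = 7
  5+1 = 6
  0+3 = 3
  4+1 = 5
  1+1 = 2
  3+2 = 5
Sum = 0o525367410; now AND with 0o570154434:
  5&5=5, 2&7=2, 5&0=0, 3&1=1, 6&5=4, 7&4=4, 4&4=4, 1&3=1, 0&4=0

0o520144410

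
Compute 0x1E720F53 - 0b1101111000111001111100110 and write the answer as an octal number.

0o3455315555

0x1E720F53 = 0o3634407523 in octal.
0b1101111000111001111100110 = 0o157071746 in octal.
Subtract column by column in base 8:
  3-6 → 5 (borrow)
  2-4-1 → 5 (borrow)
  5-7-1 → 5 (borrow)
  7-1-1 → 5
  0-7 → 1 (borrow)
  4-0-1 → 3
  4-7 → 5 (borrow)
  3-5-1 → 5 (borrow)
  6-1-1 → 4
  3-0 → 3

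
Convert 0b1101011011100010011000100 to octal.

0o153342304

Group the bits in threes: 001 101 011 011 100 010 011 000 100 → 153342304.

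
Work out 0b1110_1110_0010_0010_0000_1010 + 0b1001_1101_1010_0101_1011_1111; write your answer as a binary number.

Add column by column in base 2, right to left:
  0+1 = 1
  1+1 = 0 carry 1
  0+1+1 = 0 carry 1
  1+1+1 = 1 carry 1
  0+1+1 = 0 carry 1
  0+1+1 = 0 carry 1
  0+0+1 = 1
  0+1 = 1
  0+1 = 1
  1+0 = 1
  0+1 = 1
  0+0 = 0
  0+0 = 0
  1+1 = 0 carry 1
  0+0+1 = 1
  0+1 = 1
  0+1 = 1
  1+0 = 1
  1+1 = 0 carry 1
  1+1+1 = 1 carry 1
  0+1+1 = 0 carry 1
  1+0+1 = 0 carry 1
  1+0+1 = 0 carry 1
  1+1+1 = 1 carry 1
  final carry 1

0b1100010111100011111001001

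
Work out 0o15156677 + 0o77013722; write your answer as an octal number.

0o114172621

Add column by column in base 8, right to left:
  7+2 = 1 carry 1
  7+2+1 = 2 carry 1
  6+7+1 = 6 carry 1
  6+3+1 = 2 carry 1
  5+1+1 = 7
  1+0 = 1
  5+7 = 4 carry 1
  1+7+1 = 1 carry 1
  final carry 1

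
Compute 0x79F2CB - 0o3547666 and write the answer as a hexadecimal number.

0x6B2315

0o3547666 = 0xECFB6 in hexadecimal.
Subtract column by column in base 16:
  B-6 → 5
  C-B → 1
  2-F → 3 (borrow)
  F-C-1 → 2
  9-E → B (borrow)
  7-0-1 → 6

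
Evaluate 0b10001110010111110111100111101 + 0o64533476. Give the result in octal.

0o2247523173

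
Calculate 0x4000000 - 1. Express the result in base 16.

0x3FFFFFF

The trailing 6 digits are 0, so subtracting 1 borrows through: they become F and the next digit up decrements.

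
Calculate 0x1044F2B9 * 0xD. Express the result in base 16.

Multiply each base-16 digit by 13, carrying:
  9×13 = 117 → write 5 carry 7
  B×13+7 = 150 → write 6 carry 9
  2×13+9 = 35 → write 3 carry 2
  F×13+2 = 197 → write 5 carry 12
  4×13+12 = 64 → write 0 carry 4
  4×13+4 = 56 → write 8 carry 3
  0×13+3 = 3 → write 3
  1×13 = 13 → write D

0xD3805365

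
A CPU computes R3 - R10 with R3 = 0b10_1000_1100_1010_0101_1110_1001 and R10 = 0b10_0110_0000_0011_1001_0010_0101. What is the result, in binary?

0b1011000110110011000100

Subtract column by column in base 2:
  1-1 → 0
  0-0 → 0
  0-1 → 1 (borrow)
  1-0-1 → 0
  0-0 → 0
  1-1 → 0
  1-0 → 1
  1-0 → 1
  1-1 → 0
  0-0 → 0
  1-0 → 1
  0-1 → 1 (borrow)
  0-1-1 → 0 (borrow)
  1-1-1 → 1 (borrow)
  0-0-1 → 1 (borrow)
  1-0-1 → 0
  0-0 → 0
  0-0 → 0
  1-0 → 1
  1-0 → 1
  0-0 → 0
  0-1 → 1 (borrow)
  0-1-1 → 0 (borrow)
  1-0-1 → 0
  0-0 → 0
  1-1 → 0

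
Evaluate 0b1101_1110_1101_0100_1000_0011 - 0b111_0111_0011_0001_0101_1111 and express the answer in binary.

Subtract column by column in base 2:
  1-1 → 0
  1-1 → 0
  0-1 → 1 (borrow)
  0-1-1 → 0 (borrow)
  0-1-1 → 0 (borrow)
  0-0-1 → 1 (borrow)
  0-1-1 → 0 (borrow)
  1-0-1 → 0
  0-1 → 1 (borrow)
  0-0-1 → 1 (borrow)
  1-0-1 → 0
  0-0 → 0
  1-1 → 0
  0-1 → 1 (borrow)
  1-0-1 → 0
  1-0 → 1
  0-1 → 1 (borrow)
  1-1-1 → 1 (borrow)
  1-1-1 → 1 (borrow)
  1-0-1 → 0
  1-1 → 0
  0-1 → 1 (borrow)
  1-1-1 → 1 (borrow)
  1-0-1 → 0

0b11001111010001100100100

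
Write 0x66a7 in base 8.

Expand each hex digit to 4 bits: 6=0110 6=0110 a=1010 7=0111.
Group the bits in threes: 110 011 010 100 111 → 63247.

0o63247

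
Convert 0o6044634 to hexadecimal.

0x18499C

Each octal digit is 3 bits: 6=110 0=000 4=100 4=100 6=110 3=011 4=100.
Group the bits into nibbles: 0001 1000 0100 1001 1001 1100 → 18499C.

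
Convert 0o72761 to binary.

0b111010111110001

Each octal digit is 3 bits: 7=111 2=010 7=111 6=110 1=001.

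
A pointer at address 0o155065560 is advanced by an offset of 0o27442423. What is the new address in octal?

Add column by column in base 8, right to left:
  0+3 = 3
  6+2 = 0 carry 1
  5+4+1 = 2 carry 1
  5+2+1 = 0 carry 1
  6+4+1 = 3 carry 1
  0+4+1 = 5
  5+7 = 4 carry 1
  5+2+1 = 0 carry 1
  1+0+1 = 2

0o204530203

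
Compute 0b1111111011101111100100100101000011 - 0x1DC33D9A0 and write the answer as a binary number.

0b1000011111100010100110111110100011

0x1DC33D9A0 = 0b111011100001100111101100110100000 in binary.
Subtract column by column in base 2:
  1-0 → 1
  1-0 → 1
  0-0 → 0
  0-0 → 0
  0-0 → 0
  0-1 → 1 (borrow)
  1-0-1 → 0
  0-1 → 1 (borrow)
  1-1-1 → 1 (borrow)
  0-0-1 → 1 (borrow)
  0-0-1 → 1 (borrow)
  1-1-1 → 1 (borrow)
  0-1-1 → 0 (borrow)
  0-0-1 → 1 (borrow)
  1-1-1 → 1 (borrow)
  0-1-1 → 0 (borrow)
  0-1-1 → 0 (borrow)
  1-1-1 → 1 (borrow)
  1-0-1 → 0
  1-0 → 1
  1-1 → 0
  1-1 → 0
  0-0 → 0
  1-0 → 1
  1-0 → 1
  1-0 → 1
  0-1 → 1 (borrow)
  1-1-1 → 1 (borrow)
  1-1-1 → 1 (borrow)
  1-0-1 → 0
  1-1 → 0
  1-1 → 0
  1-1 → 0
  1-0 → 1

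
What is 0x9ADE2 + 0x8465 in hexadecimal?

Add column by column in base 16, right to left:
  2+5 = 7
  E+6 = 4 carry 1
  D+4+1 = 2 carry 1
  A+8+1 = 3 carry 1
  9+0+1 = A

0xA3247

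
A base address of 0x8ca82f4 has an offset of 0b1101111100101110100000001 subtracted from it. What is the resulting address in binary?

0b111000011000010010111110011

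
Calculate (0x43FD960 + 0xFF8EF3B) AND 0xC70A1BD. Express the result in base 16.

0x4308099

Add column by column in base 16, right to left:
  0+B = B
  6+3 = 9
  9+F = 8 carry 1
  D+E+1 = C carry 1
  F+8+1 = 8 carry 1
  3+F+1 = 3 carry 1
  4+F+1 = 4 carry 1
  final carry 1
Sum = 0x1438C89B; now AND with 0xC70A1BD:
  1&0=0, 4&C=4, 3&7=3, 8&0=0, C&A=8, 8&1=0, 9&B=9, B&D=9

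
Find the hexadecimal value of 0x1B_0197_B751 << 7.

0xD80CBDBA880

7 bits is not a whole number of base-16 digits; in binary: 1101100000001100101111011011101010001 << 7 = 11011000000011001011110110111010100010000000.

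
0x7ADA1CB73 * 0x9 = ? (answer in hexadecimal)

0x451AB0270B

Multiply each base-16 digit by 9, carrying:
  3×9 = 27 → write B carry 1
  7×9+1 = 64 → write 0 carry 4
  B×9+4 = 103 → write 7 carry 6
  C×9+6 = 114 → write 2 carry 7
  1×9+7 = 16 → write 0 carry 1
  A×9+1 = 91 → write B carry 5
  D×9+5 = 122 → write A carry 7
  A×9+7 = 97 → write 1 carry 6
  7×9+6 = 69 → write 5 carry 4
  remaining carry: 4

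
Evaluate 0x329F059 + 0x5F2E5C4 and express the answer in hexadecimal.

Add column by column in base 16, right to left:
  9+4 = D
  5+C = 1 carry 1
  0+5+1 = 6
  F+E = D carry 1
  9+2+1 = C
  2+F = 1 carry 1
  3+5+1 = 9

0x91CD61D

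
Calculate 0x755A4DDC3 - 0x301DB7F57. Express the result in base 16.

0x453C95E6C

Subtract column by column in base 16:
  3-7 → C (borrow)
  C-5-1 → 6
  D-F → E (borrow)
  D-7-1 → 5
  4-B → 9 (borrow)
  A-D-1 → C (borrow)
  5-1-1 → 3
  5-0 → 5
  7-3 → 4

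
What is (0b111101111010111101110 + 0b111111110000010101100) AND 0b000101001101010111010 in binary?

Add column by column in base 2, right to left:
  0+0 = 0
  1+0 = 1
  1+1 = 0 carry 1
  1+1+1 = 1 carry 1
  0+0+1 = 1
  1+1 = 0 carry 1
  1+0+1 = 0 carry 1
  1+1+1 = 1 carry 1
  1+0+1 = 0 carry 1
  0+0+1 = 1
  1+0 = 1
  0+0 = 0
  1+0 = 1
  1+1 = 0 carry 1
  1+1+1 = 1 carry 1
  1+1+1 = 1 carry 1
  0+1+1 = 0 carry 1
  1+1+1 = 1 carry 1
  1+1+1 = 1 carry 1
  1+1+1 = 1 carry 1
  1+1+1 = 1 carry 1
  final carry 1
Sum = 0b1111101101011010011010; now AND with 0b000101001101010111010:
  1111101101011010011010
& 0000101001101010111010
= 0000101001001010011010

0b101001001010011010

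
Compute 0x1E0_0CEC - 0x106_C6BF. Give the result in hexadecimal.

0xD9462D

Subtract column by column in base 16:
  C-F → D (borrow)
  E-B-1 → 2
  C-6 → 6
  0-C → 4 (borrow)
  0-6-1 → 9 (borrow)
  E-0-1 → D
  1-1 → 0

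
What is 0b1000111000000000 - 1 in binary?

0b1000110111111111

The trailing 9 digits are 0, so subtracting 1 borrows through: they become 1 and the next digit up decrements.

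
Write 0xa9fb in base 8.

Expand each hex digit to 4 bits: a=1010 9=1001 f=1111 b=1011.
Group the bits in threes: 001 010 100 111 111 011 → 124773.

0o124773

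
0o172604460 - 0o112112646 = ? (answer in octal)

0o60471612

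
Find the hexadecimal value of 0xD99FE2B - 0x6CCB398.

0x6CD4A93

Subtract column by column in base 16:
  B-8 → 3
  2-9 → 9 (borrow)
  E-3-1 → A
  F-B → 4
  9-C → D (borrow)
  9-C-1 → C (borrow)
  D-6-1 → 6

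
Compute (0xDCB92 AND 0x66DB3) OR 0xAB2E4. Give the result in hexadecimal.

0xDCB92 AND 0x66DB3 = 0x44992.
Then OR with 0xAB2E4.

0xEFBF6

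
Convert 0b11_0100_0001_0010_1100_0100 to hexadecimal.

Group the bits into nibbles: 0011 0100 0001 0010 1100 0100 → 3412C4.

0x3412C4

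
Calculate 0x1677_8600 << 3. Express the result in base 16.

0xb3bc3000

3 bits is not a whole number of base-16 digits; in binary: 10110011101111000011000000000 << 3 = 10110011101111000011000000000000.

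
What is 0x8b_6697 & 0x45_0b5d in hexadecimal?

AND each hex digit independently (no carries):
  8&4=0, b&5=1, 6&0=0, 6&b=2, 9&5=1, 7&d=5

0x010215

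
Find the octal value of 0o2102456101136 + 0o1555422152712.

0o3660100254050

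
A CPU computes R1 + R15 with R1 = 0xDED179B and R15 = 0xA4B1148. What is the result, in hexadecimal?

0x183828E3

Add column by column in base 16, right to left:
  B+8 = 3 carry 1
  9+4+1 = E
  7+1 = 8
  1+1 = 2
  D+B = 8 carry 1
  E+4+1 = 3 carry 1
  D+A+1 = 8 carry 1
  final carry 1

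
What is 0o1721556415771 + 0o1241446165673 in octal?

0o3163224603664

Add column by column in base 8, right to left:
  1+3 = 4
  7+7 = 6 carry 1
  7+6+1 = 6 carry 1
  5+5+1 = 3 carry 1
  1+6+1 = 0 carry 1
  4+1+1 = 6
  6+6 = 4 carry 1
  5+4+1 = 2 carry 1
  5+4+1 = 2 carry 1
  1+1+1 = 3
  2+4 = 6
  7+2 = 1 carry 1
  1+1+1 = 3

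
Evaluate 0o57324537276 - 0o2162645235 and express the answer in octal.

Subtract column by column in base 8:
  6-5 → 1
  7-3 → 4
  2-2 → 0
  7-5 → 2
  3-4 → 7 (borrow)
  5-6-1 → 6 (borrow)
  4-2-1 → 1
  2-6 → 4 (borrow)
  3-1-1 → 1
  7-2 → 5
  5-0 → 5

0o55141672041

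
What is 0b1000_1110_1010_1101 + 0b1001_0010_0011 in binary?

0b1001011111010000

Add column by column in base 2, right to left:
  1+1 = 0 carry 1
  0+1+1 = 0 carry 1
  1+0+1 = 0 carry 1
  1+0+1 = 0 carry 1
  0+0+1 = 1
  1+1 = 0 carry 1
  0+0+1 = 1
  1+0 = 1
  0+1 = 1
  1+0 = 1
  1+0 = 1
  1+1 = 0 carry 1
  0+0+1 = 1
  0+0 = 0
  0+0 = 0
  1+0 = 1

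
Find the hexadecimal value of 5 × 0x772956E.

0x253CEB26

Multiply each base-16 digit by 5, carrying:
  E×5 = 70 → write 6 carry 4
  6×5+4 = 34 → write 2 carry 2
  5×5+2 = 27 → write B carry 1
  9×5+1 = 46 → write E carry 2
  2×5+2 = 12 → write C
  7×5 = 35 → write 3 carry 2
  7×5+2 = 37 → write 5 carry 2
  remaining carry: 2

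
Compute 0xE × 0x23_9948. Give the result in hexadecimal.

Multiply each base-16 digit by 14, carrying:
  8×14 = 112 → write 0 carry 7
  4×14+7 = 63 → write F carry 3
  9×14+3 = 129 → write 1 carry 8
  9×14+8 = 134 → write 6 carry 8
  3×14+8 = 50 → write 2 carry 3
  2×14+3 = 31 → write F carry 1
  remaining carry: 1

0x1F261F0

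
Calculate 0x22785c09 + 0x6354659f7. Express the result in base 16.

0x657beb600

Add column by column in base 16, right to left:
  9+7 = 0 carry 1
  0+f+1 = 0 carry 1
  c+9+1 = 6 carry 1
  5+5+1 = b
  8+6 = e
  7+4 = b
  2+5 = 7
  2+3 = 5
  0+6 = 6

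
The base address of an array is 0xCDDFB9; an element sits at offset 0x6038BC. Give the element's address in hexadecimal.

0x12E1875

Add column by column in base 16, right to left:
  9+C = 5 carry 1
  B+B+1 = 7 carry 1
  F+8+1 = 8 carry 1
  D+3+1 = 1 carry 1
  D+0+1 = E
  C+6 = 2 carry 1
  final carry 1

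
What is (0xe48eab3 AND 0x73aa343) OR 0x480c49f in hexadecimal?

0xe48eab3 AND 0x73aa343 = 0x608a203.
Then OR with 0x480c49f.

0x688e69f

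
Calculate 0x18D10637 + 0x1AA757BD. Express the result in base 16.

0x33785DF4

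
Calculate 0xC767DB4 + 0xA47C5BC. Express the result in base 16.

Add column by column in base 16, right to left:
  4+C = 0 carry 1
  B+B+1 = 7 carry 1
  D+5+1 = 3 carry 1
  7+C+1 = 4 carry 1
  6+7+1 = E
  7+4 = B
  C+A = 6 carry 1
  final carry 1

0x16BE4370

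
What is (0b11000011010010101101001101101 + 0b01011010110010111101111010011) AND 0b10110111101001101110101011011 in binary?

Add column by column in base 2, right to left:
  1+1 = 0 carry 1
  0+1+1 = 0 carry 1
  1+0+1 = 0 carry 1
  1+0+1 = 0 carry 1
  0+1+1 = 0 carry 1
  1+0+1 = 0 carry 1
  1+1+1 = 1 carry 1
  0+1+1 = 0 carry 1
  0+1+1 = 0 carry 1
  1+1+1 = 1 carry 1
  0+0+1 = 1
  1+1 = 0 carry 1
  1+1+1 = 1 carry 1
  0+1+1 = 0 carry 1
  1+1+1 = 1 carry 1
  0+0+1 = 1
  1+1 = 0 carry 1
  0+0+1 = 1
  0+0 = 0
  1+1 = 0 carry 1
  0+1+1 = 0 carry 1
  1+0+1 = 0 carry 1
  1+1+1 = 1 carry 1
  0+0+1 = 1
  0+1 = 1
  0+1 = 1
  0+0 = 0
  1+1 = 0 carry 1
  1+0+1 = 0 carry 1
  final carry 1
Sum = 0b100011110000101101011001000000; now AND with 0b10110111101001101110101011011:
  100011110000101101011001000000
& 010110111101001101110101011011
= 000010110000001101010001000000

0b10110000001101010001000000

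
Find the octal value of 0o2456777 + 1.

0o2457000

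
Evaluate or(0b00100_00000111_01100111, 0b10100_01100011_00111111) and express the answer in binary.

OR bit by bit (1 where either bit is 1):
  001000000011101100111
| 101000110001100111111
= 101000110011101111111

0b101000110011101111111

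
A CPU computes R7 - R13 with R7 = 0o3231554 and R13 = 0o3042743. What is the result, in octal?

0o166611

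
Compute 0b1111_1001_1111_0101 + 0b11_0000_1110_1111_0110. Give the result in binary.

Add column by column in base 2, right to left:
  1+0 = 1
  0+1 = 1
  1+1 = 0 carry 1
  0+0+1 = 1
  1+1 = 0 carry 1
  1+1+1 = 1 carry 1
  1+1+1 = 1 carry 1
  1+1+1 = 1 carry 1
  1+0+1 = 0 carry 1
  0+1+1 = 0 carry 1
  0+1+1 = 0 carry 1
  1+1+1 = 1 carry 1
  1+0+1 = 0 carry 1
  1+0+1 = 0 carry 1
  1+0+1 = 0 carry 1
  1+0+1 = 0 carry 1
  0+1+1 = 0 carry 1
  0+1+1 = 0 carry 1
  final carry 1

0b1000000100011101011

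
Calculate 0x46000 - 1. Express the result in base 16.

0x45FFF

The trailing 3 digits are 0, so subtracting 1 borrows through: they become F and the next digit up decrements.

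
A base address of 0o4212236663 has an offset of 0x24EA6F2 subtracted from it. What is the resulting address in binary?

0b11111110110101001011011000001

0o4212236663 = 0b100010001010010011110110110011 in binary.
0x24EA6F2 = 0b10010011101010011011110010 in binary.
Subtract column by column in base 2:
  1-0 → 1
  1-1 → 0
  0-0 → 0
  0-0 → 0
  1-1 → 0
  1-1 → 0
  0-1 → 1 (borrow)
  1-1-1 → 1 (borrow)
  1-0-1 → 0
  0-1 → 1 (borrow)
  1-1-1 → 1 (borrow)
  1-0-1 → 0
  1-0 → 1
  1-1 → 0
  0-0 → 0
  0-1 → 1 (borrow)
  1-0-1 → 0
  0-1 → 1 (borrow)
  0-1-1 → 0 (borrow)
  1-1-1 → 1 (borrow)
  0-0-1 → 1 (borrow)
  1-0-1 → 0
  0-1 → 1 (borrow)
  0-0-1 → 1 (borrow)
  0-0-1 → 1 (borrow)
  1-1-1 → 1 (borrow)
  0-0-1 → 1 (borrow)
  0-0-1 → 1 (borrow)
  0-0-1 → 1 (borrow)
  1-0-1 → 0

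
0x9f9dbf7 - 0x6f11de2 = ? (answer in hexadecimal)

0x308be15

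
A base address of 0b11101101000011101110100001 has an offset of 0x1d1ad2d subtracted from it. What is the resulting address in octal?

0b11101101000011101110100001 = 0o355035641 in octal.
0x1d1ad2d = 0o164326455 in octal.
Subtract column by column in base 8:
  1-5 → 4 (borrow)
  4-5-1 → 6 (borrow)
  6-4-1 → 1
  5-6 → 7 (borrow)
  3-2-1 → 0
  0-3 → 5 (borrow)
  5-4-1 → 0
  5-6 → 7 (borrow)
  3-1-1 → 1

0o170507164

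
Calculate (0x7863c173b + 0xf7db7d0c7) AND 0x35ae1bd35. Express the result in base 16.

Add column by column in base 16, right to left:
  b+7 = 2 carry 1
  3+c+1 = 0 carry 1
  7+0+1 = 8
  1+d = e
  c+7 = 3 carry 1
  3+b+1 = f
  6+d = 3 carry 1
  8+7+1 = 0 carry 1
  7+f+1 = 7 carry 1
  final carry 1
Sum = 0x1703f3e802; now AND with 0x35ae1bd35:
  1&0=0, 7&3=3, 0&5=0, 3&a=2, f&e=e, 3&1=1, e&b=a, 8&d=8, 0&3=0, 2&5=0

0x302e1a800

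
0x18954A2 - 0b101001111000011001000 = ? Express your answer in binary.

0b1011101000110001111011010

0x18954A2 = 0b1100010010101010010100010 in binary.
Subtract column by column in base 2:
  0-0 → 0
  1-0 → 1
  0-0 → 0
  0-1 → 1 (borrow)
  0-0-1 → 1 (borrow)
  1-0-1 → 0
  0-1 → 1 (borrow)
  1-1-1 → 1 (borrow)
  0-0-1 → 1 (borrow)
  0-0-1 → 1 (borrow)
  1-0-1 → 0
  0-0 → 0
  1-1 → 0
  0-1 → 1 (borrow)
  1-1-1 → 1 (borrow)
  0-1-1 → 0 (borrow)
  1-0-1 → 0
  0-0 → 0
  0-1 → 1 (borrow)
  1-0-1 → 0
  0-1 → 1 (borrow)
  0-0-1 → 1 (borrow)
  0-0-1 → 1 (borrow)
  1-0-1 → 0
  1-0 → 1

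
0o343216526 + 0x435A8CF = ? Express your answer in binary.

0o343216526 = 0b11100011010001110101010110 in binary.
0x435A8CF = 0b100001101011010100011001111 in binary.
Add column by column in base 2, right to left:
  0+1 = 1
  1+1 = 0 carry 1
  1+1+1 = 1 carry 1
  0+1+1 = 0 carry 1
  1+0+1 = 0 carry 1
  0+0+1 = 1
  1+1 = 0 carry 1
  0+1+1 = 0 carry 1
  1+0+1 = 0 carry 1
  0+0+1 = 1
  1+0 = 1
  1+1 = 0 carry 1
  1+0+1 = 0 carry 1
  0+1+1 = 0 carry 1
  0+0+1 = 1
  0+1 = 1
  1+1 = 0 carry 1
  0+0+1 = 1
  1+1 = 0 carry 1
  1+0+1 = 0 carry 1
  0+1+1 = 0 carry 1
  0+1+1 = 0 carry 1
  0+0+1 = 1
  1+0 = 1
  1+0 = 1
  1+0 = 1
  0+1 = 1

0b111110000101100011000100101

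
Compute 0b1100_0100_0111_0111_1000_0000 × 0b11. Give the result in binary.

0b10010011010110011010000000

Multiply each base-2 digit by 3, carrying:
  0×3 = 0 → write 0
  0×3 = 0 → write 0
  0×3 = 0 → write 0
  0×3 = 0 → write 0
  0×3 = 0 → write 0
  0×3 = 0 → write 0
  0×3 = 0 → write 0
  1×3 = 3 → write 1 carry 1
  1×3+1 = 4 → write 0 carry 2
  1×3+2 = 5 → write 1 carry 2
  1×3+2 = 5 → write 1 carry 2
  0×3+2 = 2 → write 0 carry 1
  1×3+1 = 4 → write 0 carry 2
  1×3+2 = 5 → write 1 carry 2
  1×3+2 = 5 → write 1 carry 2
  0×3+2 = 2 → write 0 carry 1
  0×3+1 = 1 → write 1
  0×3 = 0 → write 0
  1×3 = 3 → write 1 carry 1
  0×3+1 = 1 → write 1
  0×3 = 0 → write 0
  0×3 = 0 → write 0
  1×3 = 3 → write 1 carry 1
  1×3+1 = 4 → write 0 carry 2
  remaining carry: 10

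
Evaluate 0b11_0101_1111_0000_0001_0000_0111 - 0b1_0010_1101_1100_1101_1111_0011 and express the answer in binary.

Subtract column by column in base 2:
  1-1 → 0
  1-1 → 0
  1-0 → 1
  0-0 → 0
  0-1 → 1 (borrow)
  0-1-1 → 0 (borrow)
  0-1-1 → 0 (borrow)
  0-1-1 → 0 (borrow)
  1-1-1 → 1 (borrow)
  0-0-1 → 1 (borrow)
  0-1-1 → 0 (borrow)
  0-1-1 → 0 (borrow)
  0-0-1 → 1 (borrow)
  0-0-1 → 1 (borrow)
  0-1-1 → 0 (borrow)
  0-1-1 → 0 (borrow)
  1-1-1 → 1 (borrow)
  1-0-1 → 0
  1-1 → 0
  1-1 → 0
  1-0 → 1
  0-1 → 1 (borrow)
  1-0-1 → 0
  0-0 → 0
  1-1 → 0
  1-0 → 1

0b10001100010011001100010100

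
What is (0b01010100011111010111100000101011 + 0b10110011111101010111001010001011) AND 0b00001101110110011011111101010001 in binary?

Add column by column in base 2, right to left:
  1+1 = 0 carry 1
  1+1+1 = 1 carry 1
  0+0+1 = 1
  1+1 = 0 carry 1
  0+0+1 = 1
  1+0 = 1
  0+0 = 0
  0+1 = 1
  0+0 = 0
  0+1 = 1
  0+0 = 0
  1+0 = 1
  1+1 = 0 carry 1
  1+1+1 = 1 carry 1
  1+1+1 = 1 carry 1
  0+0+1 = 1
  1+1 = 0 carry 1
  0+0+1 = 1
  1+1 = 0 carry 1
  1+0+1 = 0 carry 1
  1+1+1 = 1 carry 1
  1+1+1 = 1 carry 1
  1+1+1 = 1 carry 1
  0+1+1 = 0 carry 1
  0+1+1 = 0 carry 1
  0+1+1 = 0 carry 1
  1+0+1 = 0 carry 1
  0+0+1 = 1
  1+1 = 0 carry 1
  0+1+1 = 0 carry 1
  1+0+1 = 0 carry 1
  0+1+1 = 0 carry 1
  final carry 1
Sum = 0b100001000011100101110101010110110; now AND with 0b00001101110110011011111101010001:
  100001000011100101110101010110110
& 000001101110110011011111101010001
= 000001000010100001010101000010000

0b1000010100001010101000010000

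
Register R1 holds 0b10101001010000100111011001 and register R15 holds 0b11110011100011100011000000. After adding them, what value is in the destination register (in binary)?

Add column by column in base 2, right to left:
  1+0 = 1
  0+0 = 0
  0+0 = 0
  1+0 = 1
  1+0 = 1
  0+0 = 0
  1+1 = 0 carry 1
  1+1+1 = 1 carry 1
  1+0+1 = 0 carry 1
  0+0+1 = 1
  0+0 = 0
  1+1 = 0 carry 1
  0+1+1 = 0 carry 1
  0+1+1 = 0 carry 1
  0+0+1 = 1
  0+0 = 0
  1+0 = 1
  0+1 = 1
  1+1 = 0 carry 1
  0+1+1 = 0 carry 1
  0+0+1 = 1
  1+0 = 1
  0+1 = 1
  1+1 = 0 carry 1
  0+1+1 = 0 carry 1
  1+1+1 = 1 carry 1
  final carry 1

0b110011100110100001010011001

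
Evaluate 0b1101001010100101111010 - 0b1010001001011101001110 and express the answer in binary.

Subtract column by column in base 2:
  0-0 → 0
  1-1 → 0
  0-1 → 1 (borrow)
  1-1-1 → 1 (borrow)
  1-0-1 → 0
  1-0 → 1
  1-1 → 0
  0-0 → 0
  1-1 → 0
  0-1 → 1 (borrow)
  0-1-1 → 0 (borrow)
  1-0-1 → 0
  0-1 → 1 (borrow)
  1-0-1 → 0
  0-0 → 0
  1-1 → 0
  0-0 → 0
  0-0 → 0
  1-0 → 1
  0-1 → 1 (borrow)
  1-0-1 → 0
  1-1 → 0

0b11000001001000101100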